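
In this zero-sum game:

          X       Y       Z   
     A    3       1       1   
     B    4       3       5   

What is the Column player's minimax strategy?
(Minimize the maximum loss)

Column should play Y, value = 3

Work:
Column player minimizes Row's maximum payoff:
Column X: max payoff to Row = 4
Column Y: max payoff to Row = 3
Column Z: max payoff to Row = 5
Minimum is 3, achieved by column Y.
Minimax strategy: Y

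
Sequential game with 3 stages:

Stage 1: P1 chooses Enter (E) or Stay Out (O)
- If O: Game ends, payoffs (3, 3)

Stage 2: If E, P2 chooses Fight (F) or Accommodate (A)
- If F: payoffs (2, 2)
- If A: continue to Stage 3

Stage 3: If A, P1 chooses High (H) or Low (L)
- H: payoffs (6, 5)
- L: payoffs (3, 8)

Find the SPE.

SPE: (E, A, H); Outcome (6, 5)

Work:
Stage 3: P1 chooses H (6 vs 3)
Stage 2: P2: F->2, A->5 (anticipating H). Choose A
Stage 1: P1: O->3, E->6 (anticipating A, H). Choose E
SPE path: E -> A -> H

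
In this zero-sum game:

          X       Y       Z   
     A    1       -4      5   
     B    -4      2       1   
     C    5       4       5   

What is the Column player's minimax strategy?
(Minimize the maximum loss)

Column should play Y, value = 4

Work:
Column player minimizes Row's maximum payoff:
Column X: max payoff to Row = 5
Column Y: max payoff to Row = 4
Column Z: max payoff to Row = 5
Minimum is 4, achieved by column Y.
Minimax strategy: Y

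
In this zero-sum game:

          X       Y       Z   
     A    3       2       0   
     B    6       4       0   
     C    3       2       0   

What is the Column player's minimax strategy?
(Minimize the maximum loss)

Column should play Z, value = 0

Work:
Column player minimizes Row's maximum payoff:
Column X: max payoff to Row = 6
Column Y: max payoff to Row = 4
Column Z: max payoff to Row = 0
Minimum is 0, achieved by column Z.
Minimax strategy: Z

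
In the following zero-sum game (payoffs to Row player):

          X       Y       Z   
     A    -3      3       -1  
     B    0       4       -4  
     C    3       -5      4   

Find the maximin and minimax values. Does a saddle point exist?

Maximin = -3, Minimax = 3, Saddle: False

Work:
Row minimums: [-3, -4, -5] → maximin = -3
Column maximums: [3, 4, 4] → minimax = 3
No saddle point (maximin ≠ minimax). Mixed strategy needed.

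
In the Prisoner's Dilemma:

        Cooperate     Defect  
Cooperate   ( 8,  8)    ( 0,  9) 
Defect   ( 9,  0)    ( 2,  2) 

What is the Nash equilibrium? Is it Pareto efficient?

(Defect, Defect) is NE; not Pareto efficient

Work:
Defect dominates Cooperate for both players:
If P2 cooperates: Defect (9) > Cooperate (8)
If P2 defects: Defect (2) > Cooperate (0)
NE: (Defect, Defect) with payoff (2, 2)
But (Cooperate, Cooperate) = (8, 8) Pareto dominates (2, 2)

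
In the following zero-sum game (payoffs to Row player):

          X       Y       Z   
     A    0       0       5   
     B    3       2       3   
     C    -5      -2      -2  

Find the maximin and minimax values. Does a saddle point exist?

Maximin = 2, Minimax = 2, Saddle: True

Work:
Row minimums: [0, 2, -5] → maximin = 2
Column maximums: [3, 2, 5] → minimax = 2
Saddle point exists! Game value = 2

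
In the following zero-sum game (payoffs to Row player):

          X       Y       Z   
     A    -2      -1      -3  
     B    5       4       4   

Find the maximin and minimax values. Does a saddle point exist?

Maximin = 4, Minimax = 4, Saddle: True

Work:
Row minimums: [-3, 4] → maximin = 4
Column maximums: [5, 4, 4] → minimax = 4
Saddle point exists! Game value = 4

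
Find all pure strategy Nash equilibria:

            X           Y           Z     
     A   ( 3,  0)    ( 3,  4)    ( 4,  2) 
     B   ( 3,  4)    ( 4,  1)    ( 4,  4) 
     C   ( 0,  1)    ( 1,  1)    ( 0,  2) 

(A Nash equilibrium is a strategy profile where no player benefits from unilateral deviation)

Nash equilibrium: (B, X), (B, Z)

Work:
Best responses:
  P1 vs X: payoffs [3, 3, 0] → best response A/B (payoff 3)
  P1 vs Y: payoffs [3, 4, 1] → best response B (payoff 4)
  P1 vs Z: payoffs [4, 4, 0] → best response A/B (payoff 4)
  P2 vs A: payoffs [0, 4, 2] → best response Y (payoff 4)
  P2 vs B: payoffs [4, 1, 4] → best response X/Z (payoff 4)
  P2 vs C: payoffs [1, 1, 2] → best response Z (payoff 2)
Mutual best responses: (B,X), (B,Z) → Nash equilibria.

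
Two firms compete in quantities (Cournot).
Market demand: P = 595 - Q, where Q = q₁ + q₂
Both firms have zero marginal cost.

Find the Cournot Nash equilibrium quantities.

q₁* = q₂* = 198.33; P* = 198.33

Work:
Profit: π_i = P·q_i = (a - q_i - q_j)·q_i
FOC: ∂π_i/∂q_i = a - 2q_i - q_j = 0
Reaction function: q_i = (595 - q_j)/2
Symmetry: q* = 595/3 = 198.33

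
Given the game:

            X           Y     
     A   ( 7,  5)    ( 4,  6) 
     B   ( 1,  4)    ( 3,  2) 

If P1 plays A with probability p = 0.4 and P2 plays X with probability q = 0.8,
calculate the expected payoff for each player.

E[P1] = 3.4, E[P2] = 4.24

Work:
E[P1] = p·q·π₁(A,X) + p·(1-q)·π₁(A,Y) + (1-p)·q·π₁(B,X) + (1-p)·(1-q)·π₁(B,Y)
= 0.4·0.8·7 + 0.4·0.2·4 + 0.6·0.8·1 + 0.6·0.2·3
= 3.4

E[P2] = 4.24 (similar calculation)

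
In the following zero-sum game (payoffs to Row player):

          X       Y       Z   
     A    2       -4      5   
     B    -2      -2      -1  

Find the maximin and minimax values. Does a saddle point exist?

Maximin = -2, Minimax = -2, Saddle: True

Work:
Row minimums: [-4, -2] → maximin = -2
Column maximums: [2, -2, 5] → minimax = -2
Saddle point exists! Game value = -2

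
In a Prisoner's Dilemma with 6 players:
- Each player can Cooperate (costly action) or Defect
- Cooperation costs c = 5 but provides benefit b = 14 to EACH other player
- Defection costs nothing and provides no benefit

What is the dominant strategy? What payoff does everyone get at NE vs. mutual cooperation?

Dominant: Defect; NE payoff = 0; Coop payoff = 65

Work:
Defect dominates (saves cost c = 5, benefit to others is external)
NE: All defect → everyone gets 0
If all cooperate: each receives (5)×14 - 5 = 65
Social dilemma: 65 > 0 but NE gives 0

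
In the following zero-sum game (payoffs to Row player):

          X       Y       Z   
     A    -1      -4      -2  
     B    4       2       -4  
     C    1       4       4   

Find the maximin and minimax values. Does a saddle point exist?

Maximin = 1, Minimax = 4, Saddle: False

Work:
Row minimums: [-4, -4, 1] → maximin = 1
Column maximums: [4, 4, 4] → minimax = 4
No saddle point (maximin ≠ minimax). Mixed strategy needed.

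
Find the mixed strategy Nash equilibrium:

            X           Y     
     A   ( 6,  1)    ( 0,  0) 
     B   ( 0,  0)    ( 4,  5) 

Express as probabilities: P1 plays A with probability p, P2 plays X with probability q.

p = 0.8333, q = 0.4

Work:
Find probabilities that make opponent indifferent:
P2 chooses q to make P1 indifferent between A and B
P1 chooses p to make P2 indifferent between X and Y
Mixed NE: P1 plays (A: 0.8333, B: 0.1667), P2 plays (X: 0.4, Y: 0.6)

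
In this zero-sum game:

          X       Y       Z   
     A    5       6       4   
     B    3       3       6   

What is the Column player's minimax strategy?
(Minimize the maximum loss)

Column should play X, value = 5

Work:
Column player minimizes Row's maximum payoff:
Column X: max payoff to Row = 5
Column Y: max payoff to Row = 6
Column Z: max payoff to Row = 6
Minimum is 5, achieved by column X.
Minimax strategy: X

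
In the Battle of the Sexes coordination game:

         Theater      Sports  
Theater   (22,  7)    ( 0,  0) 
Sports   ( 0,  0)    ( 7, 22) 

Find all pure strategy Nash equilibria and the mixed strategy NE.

Pure NE: (Theater, Theater) and (Sports, Sports); Mixed NE: p = 0.7586, q = 0.2414

Work:
Check pure NE:
(Theater, Theater): (22, 7) - no unilateral deviation beneficial
(Sports, Sports): (7, 22) - no unilateral deviation beneficial
Mixed NE: P1 plays Theater with p = 0.7586, P2 plays Theater with q = 0.2414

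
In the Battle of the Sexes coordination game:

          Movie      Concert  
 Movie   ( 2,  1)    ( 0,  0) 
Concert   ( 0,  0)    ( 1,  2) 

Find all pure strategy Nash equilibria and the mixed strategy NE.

Pure NE: (Movie, Movie) and (Concert, Concert); Mixed NE: p = 0.6667, q = 0.3333

Work:
Check pure NE:
(Movie, Movie): (2, 1) - no unilateral deviation beneficial
(Concert, Concert): (1, 2) - no unilateral deviation beneficial
Mixed NE: P1 plays Movie with p = 0.6667, P2 plays Movie with q = 0.3333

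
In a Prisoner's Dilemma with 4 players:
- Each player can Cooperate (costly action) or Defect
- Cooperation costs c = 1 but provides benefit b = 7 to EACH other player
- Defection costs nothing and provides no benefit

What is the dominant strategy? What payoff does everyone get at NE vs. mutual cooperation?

Dominant: Defect; NE payoff = 0; Coop payoff = 20

Work:
Defect dominates (saves cost c = 1, benefit to others is external)
NE: All defect → everyone gets 0
If all cooperate: each receives (3)×7 - 1 = 20
Social dilemma: 20 > 0 but NE gives 0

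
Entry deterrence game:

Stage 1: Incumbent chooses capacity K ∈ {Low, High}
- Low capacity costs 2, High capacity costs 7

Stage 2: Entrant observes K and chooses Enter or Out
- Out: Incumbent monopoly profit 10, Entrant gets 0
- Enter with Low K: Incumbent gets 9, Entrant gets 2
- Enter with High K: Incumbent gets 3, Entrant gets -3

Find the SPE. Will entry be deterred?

SPE: (Low, Enter|Low, Out|High); Entry not deterred. Incumbent net profit = 7, Entrant gets 2

Work:
After Low K: Entrant enters (2 > 0)
After High K: Entrant stays out (-3 < 0)
Incumbent: Low → 9−2=7, High → 10−7=3
Incumbent chooses Low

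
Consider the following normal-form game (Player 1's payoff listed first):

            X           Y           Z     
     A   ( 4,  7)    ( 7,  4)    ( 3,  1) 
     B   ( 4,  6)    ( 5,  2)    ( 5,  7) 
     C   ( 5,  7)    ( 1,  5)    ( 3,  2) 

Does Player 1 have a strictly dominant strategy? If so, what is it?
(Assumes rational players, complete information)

No strictly dominant strategy exists for Player 1

Work:
A strategy strictly dominates another if it gives a strictly higher payoff against every opponent action. Compare each pair of P1's strategies column-by-column:
  A vs B: [4 vs 4, 7 vs 5, 3 vs 5] → A does not strictly dominate B (column X: 4 ≤ 4)
  A vs C: [4 vs 5, 7 vs 1, 3 vs 3] → A does not strictly dominate C (column X: 4 ≤ 5)
  B vs A: [4 vs 4, 5 vs 7, 5 vs 3] → B does not strictly dominate A (column X: 4 ≤ 4)
  B vs C: [4 vs 5, 5 vs 1, 5 vs 3] → B does not strictly dominate C (column X: 4 ≤ 5)
  C vs A: [5 vs 4, 1 vs 7, 3 vs 3] → C does not strictly dominate A (column Y: 1 ≤ 7)
  C vs B: [5 vs 4, 1 vs 5, 3 vs 5] → C does not strictly dominate B (column Y: 1 ≤ 5)
No single strategy strictly dominates all others → no strictly dominant strategy.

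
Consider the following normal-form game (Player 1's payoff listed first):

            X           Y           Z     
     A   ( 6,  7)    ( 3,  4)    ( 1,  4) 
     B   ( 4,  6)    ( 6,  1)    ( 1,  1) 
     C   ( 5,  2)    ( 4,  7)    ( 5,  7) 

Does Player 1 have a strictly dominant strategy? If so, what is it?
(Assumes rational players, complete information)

No strictly dominant strategy exists for Player 1

Work:
A strategy strictly dominates another if it gives a strictly higher payoff against every opponent action. Compare each pair of P1's strategies column-by-column:
  A vs B: [6 vs 4, 3 vs 6, 1 vs 1] → A does not strictly dominate B (column Y: 3 ≤ 6)
  A vs C: [6 vs 5, 3 vs 4, 1 vs 5] → A does not strictly dominate C (column Y: 3 ≤ 4)
  B vs A: [4 vs 6, 6 vs 3, 1 vs 1] → B does not strictly dominate A (column X: 4 ≤ 6)
  B vs C: [4 vs 5, 6 vs 4, 1 vs 5] → B does not strictly dominate C (column X: 4 ≤ 5)
  C vs A: [5 vs 6, 4 vs 3, 5 vs 1] → C does not strictly dominate A (column X: 5 ≤ 6)
  C vs B: [5 vs 4, 4 vs 6, 5 vs 1] → C does not strictly dominate B (column Y: 4 ≤ 6)
No single strategy strictly dominates all others → no strictly dominant strategy.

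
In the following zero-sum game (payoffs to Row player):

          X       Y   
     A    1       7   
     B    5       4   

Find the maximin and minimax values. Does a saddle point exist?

Maximin = 4, Minimax = 5, Saddle: False

Work:
Row minimums: [1, 4] → maximin = 4
Column maximums: [5, 7] → minimax = 5
No saddle point (maximin ≠ minimax). Mixed strategy needed.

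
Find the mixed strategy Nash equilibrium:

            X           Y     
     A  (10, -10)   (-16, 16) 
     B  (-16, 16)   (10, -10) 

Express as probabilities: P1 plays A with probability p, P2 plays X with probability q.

p = 0.5, q = 0.5

Work:
Find probabilities that make opponent indifferent:
P2 chooses q to make P1 indifferent between A and B
P1 chooses p to make P2 indifferent between X and Y
Mixed NE: P1 plays (A: 0.5, B: 0.5), P2 plays (X: 0.5, Y: 0.5)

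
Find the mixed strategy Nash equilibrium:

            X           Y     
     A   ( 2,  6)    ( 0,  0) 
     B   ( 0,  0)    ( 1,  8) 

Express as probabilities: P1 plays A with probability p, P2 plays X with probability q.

p = 0.5714, q = 0.3333

Work:
Find probabilities that make opponent indifferent:
P2 chooses q to make P1 indifferent between A and B
P1 chooses p to make P2 indifferent between X and Y
Mixed NE: P1 plays (A: 0.5714, B: 0.4286), P2 plays (X: 0.3333, Y: 0.6667)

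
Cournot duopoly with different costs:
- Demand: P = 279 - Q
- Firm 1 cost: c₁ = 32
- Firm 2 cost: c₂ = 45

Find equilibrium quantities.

q₁* = 86.67, q₂* = 73.67

Work:
Reaction: q₁ = (279 - 32 - q₂)/2
Reaction: q₂ = (279 - 45 - q₁)/2
Solve simultaneously:
q₁* = (279 - 2×32 + 45)/3 = 86.67
q₂* = (279 - 2×45 + 32)/3 = 73.67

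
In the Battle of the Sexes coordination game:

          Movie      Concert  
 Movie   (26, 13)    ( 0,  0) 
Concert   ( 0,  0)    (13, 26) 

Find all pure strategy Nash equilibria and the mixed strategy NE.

Pure NE: (Movie, Movie) and (Concert, Concert); Mixed NE: p = 0.6667, q = 0.3333

Work:
Check pure NE:
(Movie, Movie): (26, 13) - no unilateral deviation beneficial
(Concert, Concert): (13, 26) - no unilateral deviation beneficial
Mixed NE: P1 plays Movie with p = 0.6667, P2 plays Movie with q = 0.3333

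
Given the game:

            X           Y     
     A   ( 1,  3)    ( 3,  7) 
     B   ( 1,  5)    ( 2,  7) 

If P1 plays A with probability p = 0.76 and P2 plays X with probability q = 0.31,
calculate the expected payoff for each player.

E[P1] = 2.2144, E[P2] = 5.9088

Work:
E[P1] = p·q·π₁(A,X) + p·(1-q)·π₁(A,Y) + (1-p)·q·π₁(B,X) + (1-p)·(1-q)·π₁(B,Y)
= 0.76·0.31·1 + 0.76·0.69·3 + 0.24·0.31·1 + 0.24·0.69·2
= 2.2144

E[P2] = 5.9088 (similar calculation)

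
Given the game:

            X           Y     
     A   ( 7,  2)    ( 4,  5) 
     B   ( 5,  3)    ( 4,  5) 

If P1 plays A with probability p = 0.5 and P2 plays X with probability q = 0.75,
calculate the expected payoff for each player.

E[P1] = 5.5, E[P2] = 3.125

Work:
E[P1] = p·q·π₁(A,X) + p·(1-q)·π₁(A,Y) + (1-p)·q·π₁(B,X) + (1-p)·(1-q)·π₁(B,Y)
= 0.5·0.75·7 + 0.5·0.25·4 + 0.5·0.75·5 + 0.5·0.25·4
= 5.5

E[P2] = 3.125 (similar calculation)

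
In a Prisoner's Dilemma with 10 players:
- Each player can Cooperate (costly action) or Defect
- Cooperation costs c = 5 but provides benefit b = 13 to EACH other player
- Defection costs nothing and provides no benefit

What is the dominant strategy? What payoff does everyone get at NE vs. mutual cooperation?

Dominant: Defect; NE payoff = 0; Coop payoff = 112

Work:
Defect dominates (saves cost c = 5, benefit to others is external)
NE: All defect → everyone gets 0
If all cooperate: each receives (9)×13 - 5 = 112
Social dilemma: 112 > 0 but NE gives 0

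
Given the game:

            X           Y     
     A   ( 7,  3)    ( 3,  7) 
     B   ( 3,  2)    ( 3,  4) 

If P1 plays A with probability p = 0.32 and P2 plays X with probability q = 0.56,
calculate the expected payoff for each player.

E[P1] = 3.7168, E[P2] = 3.4816

Work:
E[P1] = p·q·π₁(A,X) + p·(1-q)·π₁(A,Y) + (1-p)·q·π₁(B,X) + (1-p)·(1-q)·π₁(B,Y)
= 0.32·0.56·7 + 0.32·0.44·3 + 0.68·0.56·3 + 0.68·0.44·3
= 3.7168

E[P2] = 3.4816 (similar calculation)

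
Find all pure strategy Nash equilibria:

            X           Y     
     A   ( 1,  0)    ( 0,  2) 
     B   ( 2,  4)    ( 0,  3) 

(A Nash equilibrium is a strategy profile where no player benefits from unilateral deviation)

Nash equilibrium: (A, Y), (B, X)

Work:
Best responses:
  P1 vs X: payoffs [1, 2] → best response B (payoff 2)
  P1 vs Y: payoffs [0, 0] → best response A/B (payoff 0)
  P2 vs A: payoffs [0, 2] → best response Y (payoff 2)
  P2 vs B: payoffs [4, 3] → best response X (payoff 4)
Mutual best responses: (A,Y), (B,X) → Nash equilibria.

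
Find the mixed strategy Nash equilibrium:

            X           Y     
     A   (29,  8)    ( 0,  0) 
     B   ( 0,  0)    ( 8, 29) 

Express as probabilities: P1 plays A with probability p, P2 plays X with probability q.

p = 0.7838, q = 0.2162

Work:
Find probabilities that make opponent indifferent:
P2 chooses q to make P1 indifferent between A and B
P1 chooses p to make P2 indifferent between X and Y
Mixed NE: P1 plays (A: 0.7838, B: 0.2162), P2 plays (X: 0.2162, Y: 0.7838)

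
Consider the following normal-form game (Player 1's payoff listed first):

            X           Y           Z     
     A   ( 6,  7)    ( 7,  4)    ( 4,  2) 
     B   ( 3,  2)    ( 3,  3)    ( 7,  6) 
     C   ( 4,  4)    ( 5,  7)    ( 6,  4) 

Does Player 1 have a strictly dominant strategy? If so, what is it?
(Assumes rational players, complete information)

No strictly dominant strategy exists for Player 1

Work:
A strategy strictly dominates another if it gives a strictly higher payoff against every opponent action. Compare each pair of P1's strategies column-by-column:
  A vs B: [6 vs 3, 7 vs 3, 4 vs 7] → A does not strictly dominate B (column Z: 4 ≤ 7)
  A vs C: [6 vs 4, 7 vs 5, 4 vs 6] → A does not strictly dominate C (column Z: 4 ≤ 6)
  B vs A: [3 vs 6, 3 vs 7, 7 vs 4] → B does not strictly dominate A (column X: 3 ≤ 6)
  B vs C: [3 vs 4, 3 vs 5, 7 vs 6] → B does not strictly dominate C (column X: 3 ≤ 4)
  C vs A: [4 vs 6, 5 vs 7, 6 vs 4] → C does not strictly dominate A (column X: 4 ≤ 6)
  C vs B: [4 vs 3, 5 vs 3, 6 vs 7] → C does not strictly dominate B (column Z: 6 ≤ 7)
No single strategy strictly dominates all others → no strictly dominant strategy.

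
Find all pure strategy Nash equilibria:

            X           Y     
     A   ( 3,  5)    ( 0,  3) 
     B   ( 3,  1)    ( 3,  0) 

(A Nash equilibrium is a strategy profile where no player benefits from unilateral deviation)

Nash equilibrium: (A, X), (B, X)

Work:
Best responses:
  P1 vs X: payoffs [3, 3] → best response A/B (payoff 3)
  P1 vs Y: payoffs [0, 3] → best response B (payoff 3)
  P2 vs A: payoffs [5, 3] → best response X (payoff 5)
  P2 vs B: payoffs [1, 0] → best response X (payoff 1)
Mutual best responses: (A,X), (B,X) → Nash equilibria.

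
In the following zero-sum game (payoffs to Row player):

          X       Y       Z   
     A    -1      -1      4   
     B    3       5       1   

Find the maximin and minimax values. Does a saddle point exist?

Maximin = 1, Minimax = 3, Saddle: False

Work:
Row minimums: [-1, 1] → maximin = 1
Column maximums: [3, 5, 4] → minimax = 3
No saddle point (maximin ≠ minimax). Mixed strategy needed.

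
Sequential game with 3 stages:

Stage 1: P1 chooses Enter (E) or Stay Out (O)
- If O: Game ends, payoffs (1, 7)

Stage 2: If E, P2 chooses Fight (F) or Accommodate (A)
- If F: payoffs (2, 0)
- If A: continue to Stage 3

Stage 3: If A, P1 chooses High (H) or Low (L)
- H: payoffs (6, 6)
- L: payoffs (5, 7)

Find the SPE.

SPE: (E, A, H); Outcome (6, 6)

Work:
Stage 3: P1 chooses H (6 vs 5)
Stage 2: P2: F->0, A->6 (anticipating H). Choose A
Stage 1: P1: O->1, E->6 (anticipating A, H). Choose E
SPE path: E -> A -> H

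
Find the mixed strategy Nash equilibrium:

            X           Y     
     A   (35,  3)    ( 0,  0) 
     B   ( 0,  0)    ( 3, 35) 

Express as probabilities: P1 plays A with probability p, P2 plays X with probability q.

p = 0.9211, q = 0.0789

Work:
Find probabilities that make opponent indifferent:
P2 chooses q to make P1 indifferent between A and B
P1 chooses p to make P2 indifferent between X and Y
Mixed NE: P1 plays (A: 0.9211, B: 0.0789), P2 plays (X: 0.0789, Y: 0.9211)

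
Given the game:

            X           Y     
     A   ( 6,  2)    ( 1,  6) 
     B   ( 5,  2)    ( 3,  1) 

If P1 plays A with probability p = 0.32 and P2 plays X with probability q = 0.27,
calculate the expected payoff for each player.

E[P1] = 3.1592, E[P2] = 2.438

Work:
E[P1] = p·q·π₁(A,X) + p·(1-q)·π₁(A,Y) + (1-p)·q·π₁(B,X) + (1-p)·(1-q)·π₁(B,Y)
= 0.32·0.27·6 + 0.32·0.73·1 + 0.68·0.27·5 + 0.68·0.73·3
= 3.1592

E[P2] = 2.438 (similar calculation)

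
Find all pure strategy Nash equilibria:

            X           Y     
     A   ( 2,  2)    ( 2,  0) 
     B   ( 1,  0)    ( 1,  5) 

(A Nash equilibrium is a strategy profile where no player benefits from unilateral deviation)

Nash equilibrium: (A, X)

Work:
Best responses:
  P1 vs X: payoffs [2, 1] → best response A (payoff 2)
  P1 vs Y: payoffs [2, 1] → best response A (payoff 2)
  P2 vs A: payoffs [2, 0] → best response X (payoff 2)
  P2 vs B: payoffs [0, 5] → best response Y (payoff 5)
Mutual best responses: (A,X) → Nash equilibria.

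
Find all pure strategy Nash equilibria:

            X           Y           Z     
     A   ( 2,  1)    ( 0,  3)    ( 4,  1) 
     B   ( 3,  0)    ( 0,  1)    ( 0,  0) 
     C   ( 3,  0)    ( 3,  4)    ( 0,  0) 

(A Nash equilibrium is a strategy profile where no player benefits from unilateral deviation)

Nash equilibrium: (C, Y)

Work:
Best responses:
  P1 vs X: payoffs [2, 3, 3] → best response B/C (payoff 3)
  P1 vs Y: payoffs [0, 0, 3] → best response C (payoff 3)
  P1 vs Z: payoffs [4, 0, 0] → best response A (payoff 4)
  P2 vs A: payoffs [1, 3, 1] → best response Y (payoff 3)
  P2 vs B: payoffs [0, 1, 0] → best response Y (payoff 1)
  P2 vs C: payoffs [0, 4, 0] → best response Y (payoff 4)
Mutual best responses: (C,Y) → Nash equilibria.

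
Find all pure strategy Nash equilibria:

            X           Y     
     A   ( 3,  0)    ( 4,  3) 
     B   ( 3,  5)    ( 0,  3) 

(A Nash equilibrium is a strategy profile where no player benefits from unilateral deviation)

Nash equilibrium: (A, Y), (B, X)

Work:
Best responses:
  P1 vs X: payoffs [3, 3] → best response A/B (payoff 3)
  P1 vs Y: payoffs [4, 0] → best response A (payoff 4)
  P2 vs A: payoffs [0, 3] → best response Y (payoff 3)
  P2 vs B: payoffs [5, 3] → best response X (payoff 5)
Mutual best responses: (A,Y), (B,X) → Nash equilibria.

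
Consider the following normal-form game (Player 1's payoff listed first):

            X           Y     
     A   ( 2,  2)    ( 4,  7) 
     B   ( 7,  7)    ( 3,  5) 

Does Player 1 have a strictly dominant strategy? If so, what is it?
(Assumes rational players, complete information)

No strictly dominant strategy exists for Player 1

Work:
A strategy strictly dominates another if it gives a strictly higher payoff against every opponent action. Compare each pair of P1's strategies column-by-column:
  A vs B: [2 vs 7, 4 vs 3] → A does not strictly dominate B (column X: 2 ≤ 7)
  B vs A: [7 vs 2, 3 vs 4] → B does not strictly dominate A (column Y: 3 ≤ 4)
No single strategy strictly dominates all others → no strictly dominant strategy.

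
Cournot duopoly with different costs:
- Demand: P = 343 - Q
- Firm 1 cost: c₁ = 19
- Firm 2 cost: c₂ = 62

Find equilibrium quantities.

q₁* = 122.33, q₂* = 79.33

Work:
Reaction: q₁ = (343 - 19 - q₂)/2
Reaction: q₂ = (343 - 62 - q₁)/2
Solve simultaneously:
q₁* = (343 - 2×19 + 62)/3 = 122.33
q₂* = (343 - 2×62 + 19)/3 = 79.33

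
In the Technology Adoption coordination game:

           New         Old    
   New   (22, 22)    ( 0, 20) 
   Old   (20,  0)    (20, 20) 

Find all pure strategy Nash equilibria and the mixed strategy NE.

Pure NE: (New, New) and (Old, Old); Mixed NE: p = 0.9091, q = 0.9091

Work:
Check pure NE:
(New, New): (22, 22) - no unilateral deviation beneficial
(Old, Old): (20, 20) - no unilateral deviation beneficial
Mixed NE: P1 plays New with p = 0.9091, P2 plays New with q = 0.9091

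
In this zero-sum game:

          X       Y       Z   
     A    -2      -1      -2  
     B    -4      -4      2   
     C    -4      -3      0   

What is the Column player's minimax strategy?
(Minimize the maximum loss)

Column should play X, value = -2

Work:
Column player minimizes Row's maximum payoff:
Column X: max payoff to Row = -2
Column Y: max payoff to Row = -1
Column Z: max payoff to Row = 2
Minimum is -2, achieved by column X.
Minimax strategy: X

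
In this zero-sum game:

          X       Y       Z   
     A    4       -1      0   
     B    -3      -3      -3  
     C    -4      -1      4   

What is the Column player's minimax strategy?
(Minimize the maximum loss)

Column should play Y, value = -1

Work:
Column player minimizes Row's maximum payoff:
Column X: max payoff to Row = 4
Column Y: max payoff to Row = -1
Column Z: max payoff to Row = 4
Minimum is -1, achieved by column Y.
Minimax strategy: Y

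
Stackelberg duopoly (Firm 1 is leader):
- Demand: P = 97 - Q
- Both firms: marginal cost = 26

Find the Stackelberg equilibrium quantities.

q₁* (leader) = 35.5, q₂* (follower) = 17.75

Work:
Follower's reaction: q₂ = (a - c - q₁)/2
Leader substitutes: π₁ = q₁·(a - q₁ - (a-c-q₁)/2 - c)
FOC: q₁* = (97 - 26)/2 = 35.50
Then: q₂* = (97 - 26 - 35.5)/2 = 17.75
Leader has first-mover advantage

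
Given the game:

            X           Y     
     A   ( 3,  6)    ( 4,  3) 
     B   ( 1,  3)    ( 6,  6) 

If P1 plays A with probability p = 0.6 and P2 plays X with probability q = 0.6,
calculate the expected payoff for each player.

E[P1] = 3.24, E[P2] = 4.56

Work:
E[P1] = p·q·π₁(A,X) + p·(1-q)·π₁(A,Y) + (1-p)·q·π₁(B,X) + (1-p)·(1-q)·π₁(B,Y)
= 0.6·0.6·3 + 0.6·0.4·4 + 0.4·0.6·1 + 0.4·0.4·6
= 3.24

E[P2] = 4.56 (similar calculation)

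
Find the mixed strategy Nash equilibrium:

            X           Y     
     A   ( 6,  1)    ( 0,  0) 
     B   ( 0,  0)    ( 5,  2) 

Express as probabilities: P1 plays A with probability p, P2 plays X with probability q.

p = 0.6667, q = 0.4545

Work:
Find probabilities that make opponent indifferent:
P2 chooses q to make P1 indifferent between A and B
P1 chooses p to make P2 indifferent between X and Y
Mixed NE: P1 plays (A: 0.6667, B: 0.3333), P2 plays (X: 0.4545, Y: 0.5455)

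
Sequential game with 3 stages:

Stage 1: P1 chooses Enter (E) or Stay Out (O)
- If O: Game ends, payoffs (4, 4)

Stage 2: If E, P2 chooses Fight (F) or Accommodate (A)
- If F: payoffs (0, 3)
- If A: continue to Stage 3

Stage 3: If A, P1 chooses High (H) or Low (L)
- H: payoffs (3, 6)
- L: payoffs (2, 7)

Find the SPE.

SPE: (O, A, H); Outcome (4, 4)

Work:
Stage 3: P1 chooses H (3 vs 2)
Stage 2: P2: F->3, A->6 (anticipating H). Choose A
Stage 1: P1: O->4, E->3 (anticipating A, H). Choose O
SPE path: O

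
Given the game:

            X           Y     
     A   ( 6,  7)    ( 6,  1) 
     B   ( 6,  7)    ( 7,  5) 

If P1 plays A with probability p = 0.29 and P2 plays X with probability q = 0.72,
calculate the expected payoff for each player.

E[P1] = 6.1988, E[P2] = 6.1152

Work:
E[P1] = p·q·π₁(A,X) + p·(1-q)·π₁(A,Y) + (1-p)·q·π₁(B,X) + (1-p)·(1-q)·π₁(B,Y)
= 0.29·0.72·6 + 0.29·0.28·6 + 0.71·0.72·6 + 0.71·0.28·7
= 6.1988

E[P2] = 6.1152 (similar calculation)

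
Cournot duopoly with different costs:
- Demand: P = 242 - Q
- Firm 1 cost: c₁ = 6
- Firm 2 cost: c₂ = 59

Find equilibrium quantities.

q₁* = 96.33, q₂* = 43.33

Work:
Reaction: q₁ = (242 - 6 - q₂)/2
Reaction: q₂ = (242 - 59 - q₁)/2
Solve simultaneously:
q₁* = (242 - 2×6 + 59)/3 = 96.33
q₂* = (242 - 2×59 + 6)/3 = 43.33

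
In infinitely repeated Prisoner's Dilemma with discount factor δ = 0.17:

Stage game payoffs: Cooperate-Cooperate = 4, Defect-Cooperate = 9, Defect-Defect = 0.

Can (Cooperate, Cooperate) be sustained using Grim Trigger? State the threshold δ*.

δ* = 0.5556; since δ = 0.17 < 0.5556, cooperation cannot be sustained

Work:
For Grim Trigger:
Cooperate forever: 4/(1-δ)
Defect then punished: 9 + 0·δ/(1-δ)
Need: 4/(1-δ) ≥ 9 + 0·δ/(1-δ)
Solving: δ ≥ (T-R)/(T-P) = (9-4)/(9-0) = 0.5556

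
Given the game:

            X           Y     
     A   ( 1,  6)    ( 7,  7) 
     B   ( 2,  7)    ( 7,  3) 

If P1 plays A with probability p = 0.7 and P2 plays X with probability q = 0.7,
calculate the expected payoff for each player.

E[P1] = 3.01, E[P2] = 6.15

Work:
E[P1] = p·q·π₁(A,X) + p·(1-q)·π₁(A,Y) + (1-p)·q·π₁(B,X) + (1-p)·(1-q)·π₁(B,Y)
= 0.7·0.7·1 + 0.7·0.3·7 + 0.3·0.7·2 + 0.3·0.3·7
= 3.01

E[P2] = 6.15 (similar calculation)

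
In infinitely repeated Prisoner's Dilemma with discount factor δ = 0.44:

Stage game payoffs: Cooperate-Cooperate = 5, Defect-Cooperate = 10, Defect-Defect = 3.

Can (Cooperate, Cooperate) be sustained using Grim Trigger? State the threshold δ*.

δ* = 0.7143; since δ = 0.44 < 0.7143, cooperation cannot be sustained

Work:
For Grim Trigger:
Cooperate forever: 5/(1-δ)
Defect then punished: 10 + 3·δ/(1-δ)
Need: 5/(1-δ) ≥ 10 + 3·δ/(1-δ)
Solving: δ ≥ (T-R)/(T-P) = (10-5)/(10-3) = 0.7143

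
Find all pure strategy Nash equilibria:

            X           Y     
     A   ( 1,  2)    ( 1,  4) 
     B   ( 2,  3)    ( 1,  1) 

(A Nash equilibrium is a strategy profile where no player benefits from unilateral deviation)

Nash equilibrium: (A, Y), (B, X)

Work:
Best responses:
  P1 vs X: payoffs [1, 2] → best response B (payoff 2)
  P1 vs Y: payoffs [1, 1] → best response A/B (payoff 1)
  P2 vs A: payoffs [2, 4] → best response Y (payoff 4)
  P2 vs B: payoffs [3, 1] → best response X (payoff 3)
Mutual best responses: (A,Y), (B,X) → Nash equilibria.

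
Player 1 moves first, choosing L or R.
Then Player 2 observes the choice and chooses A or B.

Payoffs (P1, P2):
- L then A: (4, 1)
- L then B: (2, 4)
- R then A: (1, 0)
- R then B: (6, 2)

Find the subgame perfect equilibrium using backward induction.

P1 plays R, P2 plays B after L and B after R; Payoff (6, 2)

Work:
Backward induction:
After L: P2 chooses B → P1 gets 2
After R: P2 chooses B → P1 gets 6
P1 chooses R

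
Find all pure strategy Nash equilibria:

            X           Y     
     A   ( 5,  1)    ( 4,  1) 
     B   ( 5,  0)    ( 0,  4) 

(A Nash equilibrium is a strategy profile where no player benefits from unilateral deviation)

Nash equilibrium: (A, X), (A, Y)

Work:
Best responses:
  P1 vs X: payoffs [5, 5] → best response A/B (payoff 5)
  P1 vs Y: payoffs [4, 0] → best response A (payoff 4)
  P2 vs A: payoffs [1, 1] → best response X/Y (payoff 1)
  P2 vs B: payoffs [0, 4] → best response Y (payoff 4)
Mutual best responses: (A,X), (A,Y) → Nash equilibria.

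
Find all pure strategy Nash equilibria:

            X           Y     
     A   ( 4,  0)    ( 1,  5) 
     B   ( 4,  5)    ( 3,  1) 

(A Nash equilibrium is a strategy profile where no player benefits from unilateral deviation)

Nash equilibrium: (B, X)

Work:
Best responses:
  P1 vs X: payoffs [4, 4] → best response A/B (payoff 4)
  P1 vs Y: payoffs [1, 3] → best response B (payoff 3)
  P2 vs A: payoffs [0, 5] → best response Y (payoff 5)
  P2 vs B: payoffs [5, 1] → best response X (payoff 5)
Mutual best responses: (B,X) → Nash equilibria.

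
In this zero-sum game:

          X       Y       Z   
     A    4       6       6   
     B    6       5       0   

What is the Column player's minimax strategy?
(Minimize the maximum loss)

Column should play X or Y or Z (all achieve the minimum), value = 6

Work:
Column player minimizes Row's maximum payoff:
Column X: max payoff to Row = 6
Column Y: max payoff to Row = 6
Column Z: max payoff to Row = 6
Minimum is 6, achieved by columns X, Y, Z (tied).
Each of X or Y or Z is a minimax strategy.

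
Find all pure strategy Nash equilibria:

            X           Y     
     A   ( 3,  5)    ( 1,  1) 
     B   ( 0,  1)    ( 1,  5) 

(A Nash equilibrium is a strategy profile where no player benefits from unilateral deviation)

Nash equilibrium: (A, X), (B, Y)

Work:
Best responses:
  P1 vs X: payoffs [3, 0] → best response A (payoff 3)
  P1 vs Y: payoffs [1, 1] → best response A/B (payoff 1)
  P2 vs A: payoffs [5, 1] → best response X (payoff 5)
  P2 vs B: payoffs [1, 5] → best response Y (payoff 5)
Mutual best responses: (A,X), (B,Y) → Nash equilibria.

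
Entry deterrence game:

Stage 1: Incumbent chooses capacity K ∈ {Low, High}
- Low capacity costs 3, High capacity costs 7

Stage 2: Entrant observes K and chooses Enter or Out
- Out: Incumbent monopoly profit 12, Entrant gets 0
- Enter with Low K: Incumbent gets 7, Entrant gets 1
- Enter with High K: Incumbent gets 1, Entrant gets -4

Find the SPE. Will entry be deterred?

SPE: (High, Enter|Low, Out|High); Entry deterred. Incumbent net profit = 5

Work:
After Low K: Entrant enters (1 > 0)
After High K: Entrant stays out (-4 < 0)
Incumbent: Low → 7−3=4, High → 12−7=5
Incumbent chooses High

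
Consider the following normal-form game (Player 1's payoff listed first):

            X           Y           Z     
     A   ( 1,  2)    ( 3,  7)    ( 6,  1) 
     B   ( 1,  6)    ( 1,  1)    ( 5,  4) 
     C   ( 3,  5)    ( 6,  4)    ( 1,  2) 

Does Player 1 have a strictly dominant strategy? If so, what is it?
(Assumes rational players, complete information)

No strictly dominant strategy exists for Player 1

Work:
A strategy strictly dominates another if it gives a strictly higher payoff against every opponent action. Compare each pair of P1's strategies column-by-column:
  A vs B: [1 vs 1, 3 vs 1, 6 vs 5] → A does not strictly dominate B (column X: 1 ≤ 1)
  A vs C: [1 vs 3, 3 vs 6, 6 vs 1] → A does not strictly dominate C (column X: 1 ≤ 3)
  B vs A: [1 vs 1, 1 vs 3, 5 vs 6] → B does not strictly dominate A (column X: 1 ≤ 1)
  B vs C: [1 vs 3, 1 vs 6, 5 vs 1] → B does not strictly dominate C (column X: 1 ≤ 3)
  C vs A: [3 vs 1, 6 vs 3, 1 vs 6] → C does not strictly dominate A (column Z: 1 ≤ 6)
  C vs B: [3 vs 1, 6 vs 1, 1 vs 5] → C does not strictly dominate B (column Z: 1 ≤ 5)
No single strategy strictly dominates all others → no strictly dominant strategy.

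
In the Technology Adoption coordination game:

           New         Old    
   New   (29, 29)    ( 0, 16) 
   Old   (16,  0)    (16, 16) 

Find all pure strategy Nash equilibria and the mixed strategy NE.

Pure NE: (New, New) and (Old, Old); Mixed NE: p = 0.5517, q = 0.5517

Work:
Check pure NE:
(New, New): (29, 29) - no unilateral deviation beneficial
(Old, Old): (16, 16) - no unilateral deviation beneficial
Mixed NE: P1 plays New with p = 0.5517, P2 plays New with q = 0.5517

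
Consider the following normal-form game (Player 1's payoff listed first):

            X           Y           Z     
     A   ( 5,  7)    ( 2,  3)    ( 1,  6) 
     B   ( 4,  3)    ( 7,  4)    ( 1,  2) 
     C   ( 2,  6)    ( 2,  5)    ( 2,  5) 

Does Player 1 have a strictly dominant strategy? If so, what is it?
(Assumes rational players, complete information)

No strictly dominant strategy exists for Player 1

Work:
A strategy strictly dominates another if it gives a strictly higher payoff against every opponent action. Compare each pair of P1's strategies column-by-column:
  A vs B: [5 vs 4, 2 vs 7, 1 vs 1] → A does not strictly dominate B (column Y: 2 ≤ 7)
  A vs C: [5 vs 2, 2 vs 2, 1 vs 2] → A does not strictly dominate C (column Y: 2 ≤ 2)
  B vs A: [4 vs 5, 7 vs 2, 1 vs 1] → B does not strictly dominate A (column X: 4 ≤ 5)
  B vs C: [4 vs 2, 7 vs 2, 1 vs 2] → B does not strictly dominate C (column Z: 1 ≤ 2)
  C vs A: [2 vs 5, 2 vs 2, 2 vs 1] → C does not strictly dominate A (column X: 2 ≤ 5)
  C vs B: [2 vs 4, 2 vs 7, 2 vs 1] → C does not strictly dominate B (column X: 2 ≤ 4)
No single strategy strictly dominates all others → no strictly dominant strategy.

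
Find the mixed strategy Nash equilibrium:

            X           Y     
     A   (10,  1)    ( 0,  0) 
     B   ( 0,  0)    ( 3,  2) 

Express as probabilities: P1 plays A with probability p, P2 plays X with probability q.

p = 0.6667, q = 0.2308

Work:
Find probabilities that make opponent indifferent:
P2 chooses q to make P1 indifferent between A and B
P1 chooses p to make P2 indifferent between X and Y
Mixed NE: P1 plays (A: 0.6667, B: 0.3333), P2 plays (X: 0.2308, Y: 0.7692)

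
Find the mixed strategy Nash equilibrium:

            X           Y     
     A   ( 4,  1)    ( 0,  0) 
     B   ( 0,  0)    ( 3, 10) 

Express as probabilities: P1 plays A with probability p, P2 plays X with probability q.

p = 0.9091, q = 0.4286

Work:
Find probabilities that make opponent indifferent:
P2 chooses q to make P1 indifferent between A and B
P1 chooses p to make P2 indifferent between X and Y
Mixed NE: P1 plays (A: 0.9091, B: 0.0909), P2 plays (X: 0.4286, Y: 0.5714)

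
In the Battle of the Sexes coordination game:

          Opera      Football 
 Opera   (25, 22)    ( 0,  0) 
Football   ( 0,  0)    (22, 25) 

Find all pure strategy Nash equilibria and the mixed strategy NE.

Pure NE: (Opera, Opera) and (Football, Football); Mixed NE: p = 0.5319, q = 0.4681

Work:
Check pure NE:
(Opera, Opera): (25, 22) - no unilateral deviation beneficial
(Football, Football): (22, 25) - no unilateral deviation beneficial
Mixed NE: P1 plays Opera with p = 0.5319, P2 plays Opera with q = 0.4681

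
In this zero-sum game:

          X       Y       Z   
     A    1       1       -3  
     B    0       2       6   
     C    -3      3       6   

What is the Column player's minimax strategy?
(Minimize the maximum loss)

Column should play X, value = 1

Work:
Column player minimizes Row's maximum payoff:
Column X: max payoff to Row = 1
Column Y: max payoff to Row = 3
Column Z: max payoff to Row = 6
Minimum is 1, achieved by column X.
Minimax strategy: X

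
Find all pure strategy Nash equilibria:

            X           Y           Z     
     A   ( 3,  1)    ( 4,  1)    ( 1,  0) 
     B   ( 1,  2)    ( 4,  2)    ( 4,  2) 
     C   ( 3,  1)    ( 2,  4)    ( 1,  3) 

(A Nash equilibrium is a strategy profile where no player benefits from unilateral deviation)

Nash equilibrium: (A, X), (A, Y), (B, Y), (B, Z)

Work:
Best responses:
  P1 vs X: payoffs [3, 1, 3] → best response A/C (payoff 3)
  P1 vs Y: payoffs [4, 4, 2] → best response A/B (payoff 4)
  P1 vs Z: payoffs [1, 4, 1] → best response B (payoff 4)
  P2 vs A: payoffs [1, 1, 0] → best response X/Y (payoff 1)
  P2 vs B: payoffs [2, 2, 2] → best response X/Y/Z (payoff 2)
  P2 vs C: payoffs [1, 4, 3] → best response Y (payoff 4)
Mutual best responses: (A,X), (A,Y), (B,Y), (B,Z) → Nash equilibria.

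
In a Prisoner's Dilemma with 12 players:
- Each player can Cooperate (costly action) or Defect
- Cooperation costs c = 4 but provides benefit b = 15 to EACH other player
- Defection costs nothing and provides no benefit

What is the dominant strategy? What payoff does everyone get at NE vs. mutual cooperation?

Dominant: Defect; NE payoff = 0; Coop payoff = 161

Work:
Defect dominates (saves cost c = 4, benefit to others is external)
NE: All defect → everyone gets 0
If all cooperate: each receives (11)×15 - 4 = 161
Social dilemma: 161 > 0 but NE gives 0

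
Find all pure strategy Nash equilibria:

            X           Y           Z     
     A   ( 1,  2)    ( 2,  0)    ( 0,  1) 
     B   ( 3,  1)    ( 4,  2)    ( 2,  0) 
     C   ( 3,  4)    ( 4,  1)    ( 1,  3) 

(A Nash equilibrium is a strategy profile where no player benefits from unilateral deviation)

Nash equilibrium: (B, Y), (C, X)

Work:
Best responses:
  P1 vs X: payoffs [1, 3, 3] → best response B/C (payoff 3)
  P1 vs Y: payoffs [2, 4, 4] → best response B/C (payoff 4)
  P1 vs Z: payoffs [0, 2, 1] → best response B (payoff 2)
  P2 vs A: payoffs [2, 0, 1] → best response X (payoff 2)
  P2 vs B: payoffs [1, 2, 0] → best response Y (payoff 2)
  P2 vs C: payoffs [4, 1, 3] → best response X (payoff 4)
Mutual best responses: (B,Y), (C,X) → Nash equilibria.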